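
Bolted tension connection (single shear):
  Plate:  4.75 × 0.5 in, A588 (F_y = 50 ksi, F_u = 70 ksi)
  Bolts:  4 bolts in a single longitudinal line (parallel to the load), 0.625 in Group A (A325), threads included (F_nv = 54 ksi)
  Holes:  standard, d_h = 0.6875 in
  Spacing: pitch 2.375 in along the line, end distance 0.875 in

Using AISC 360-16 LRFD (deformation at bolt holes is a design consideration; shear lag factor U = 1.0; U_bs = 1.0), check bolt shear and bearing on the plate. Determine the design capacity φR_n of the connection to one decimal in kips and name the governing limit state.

49.7 kips (bolt shear governs)

Bolt shear: A_b = π(0.625)²/4 = 0.3068 in². φR_n = 0.75 × 54 × 0.3068 × 4 × 1 = 49.7 kips.
Bearing (0.5 in plate, F_u = 70 ksi): end bolts L_c = 0.875 − 0.6875/2 = 0.53125, R_n = min(1.2×0.53125×0.5×70, 2.4×0.625×0.5×70) = 22.313 kips/bolt; interior L_c = 2.375 − 0.6875 = 1.6875, R_n = 52.5 kips/bolt. φR_n = 0.75 × (1×22.313 + 3×52.5) = 134.9 kips.
Governing: min(49.7, 134.9) = 49.7 kips → bolt shear.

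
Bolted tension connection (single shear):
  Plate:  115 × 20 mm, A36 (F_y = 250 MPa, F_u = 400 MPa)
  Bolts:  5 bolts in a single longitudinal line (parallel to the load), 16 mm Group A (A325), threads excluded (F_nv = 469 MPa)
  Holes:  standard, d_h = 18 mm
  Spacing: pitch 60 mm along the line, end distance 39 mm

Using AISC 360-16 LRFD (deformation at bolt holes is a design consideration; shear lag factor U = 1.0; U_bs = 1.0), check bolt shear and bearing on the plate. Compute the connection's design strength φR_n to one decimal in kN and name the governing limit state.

353.6 kN (bolt shear governs)

Bolt shear: A_b = π(16)²/4 = 201.06 mm². φR_n = 0.75 × 469 × 201.06 × 5 × 1 = 353.6 kN.
Bearing (20 mm plate, F_u = 400 MPa): end bolts L_c = 39 − 18/2 = 30, R_n = min(1.2×30×20×400, 2.4×16×20×400) = 288 kN/bolt; interior L_c = 60 − 18 = 42, R_n = 307.2 kN/bolt. φR_n = 0.75 × (1×288 + 4×307.2) = 1137.6 kN.
Governing: min(353.6, 1137.6) = 353.6 kN → bolt shear.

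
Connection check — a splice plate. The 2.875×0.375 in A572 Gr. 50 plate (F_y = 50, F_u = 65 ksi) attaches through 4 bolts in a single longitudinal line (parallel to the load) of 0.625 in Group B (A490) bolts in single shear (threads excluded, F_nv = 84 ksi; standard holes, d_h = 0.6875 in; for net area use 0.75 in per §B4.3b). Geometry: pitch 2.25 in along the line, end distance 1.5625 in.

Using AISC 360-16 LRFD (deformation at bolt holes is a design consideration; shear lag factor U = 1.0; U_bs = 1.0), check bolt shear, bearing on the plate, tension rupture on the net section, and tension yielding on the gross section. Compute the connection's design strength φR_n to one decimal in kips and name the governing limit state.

Bolt shear: A_b = π(0.625)²/4 = 0.3068 in². φR_n = 0.75 × 84 × 0.3068 × 4 × 1 = 77.3 kips.
Bearing (0.375 in plate, F_u = 65 ksi): end bolts L_c = 1.5625 − 0.6875/2 = 1.21875, R_n = min(1.2×1.21875×0.375×65, 2.4×0.625×0.375×65) = 35.648 kips/bolt; interior L_c = 2.25 − 0.6875 = 1.5625, R_n = 36.563 kips/bolt. φR_n = 0.75 × (1×35.648 + 3×36.563) = 109.0 kips.
Tension rupture (net): A_n = (2.875 − 1×0.75)×0.375 = 0.79688 in² (U = 1.0, A_e = A_n). φR_n = 0.75 × 65 × 0.79688 = 38.8 kips.
Tension yield (gross): A_g = 2.875×0.375 = 1.0781 in². φR_n = 0.90 × 50 × 1.0781 = 48.5 kips.
Governing: min(77.3, 109.0, 38.8, 48.5) = 38.8 kips → net-section rupture.

38.8 kips (net-section rupture governs)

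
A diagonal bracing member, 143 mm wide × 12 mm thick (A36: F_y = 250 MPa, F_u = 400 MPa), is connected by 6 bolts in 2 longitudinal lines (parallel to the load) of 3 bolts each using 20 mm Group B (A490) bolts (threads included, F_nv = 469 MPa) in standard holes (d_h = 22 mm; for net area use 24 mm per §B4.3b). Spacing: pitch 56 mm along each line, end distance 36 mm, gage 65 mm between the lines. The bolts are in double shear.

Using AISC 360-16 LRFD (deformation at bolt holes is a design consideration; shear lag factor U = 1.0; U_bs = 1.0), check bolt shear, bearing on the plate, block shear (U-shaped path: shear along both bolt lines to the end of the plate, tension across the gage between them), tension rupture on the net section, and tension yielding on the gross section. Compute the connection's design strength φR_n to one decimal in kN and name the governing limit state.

Bolt shear: A_b = π(20)²/4 = 314.16 mm². φR_n = 0.75 × 469 × 314.16 × 6 × 2 = 1326.1 kN.
Bearing (12 mm plate, F_u = 400 MPa): end bolts L_c = 36 − 22/2 = 25, R_n = min(1.2×25×12×400, 2.4×20×12×400) = 144 kN/bolt; interior L_c = 56 − 22 = 34, R_n = 195.84 kN/bolt. φR_n = 0.75 × (2×144 + 4×195.84) = 803.5 kN.
Block shear: shear path 2×[36+2×56] = 2×148 mm, A_gv = 3552, A_nv = 2×(148 − 2.5×24)×12 = 2112 mm²; tension across gage: (65 − 1×24)×12 = 492 mm². R_n = min(0.6×400×2112, 0.6×250×3552) + 1.0×400×492 = min(506.88, 532.8) + 196.8 = 703.68 kN. φR_n = 0.75 × 703.68 = 527.8 kN.
Tension rupture (net): A_n = (143 − 2×24)×12 = 1140 mm² (U = 1.0, A_e = A_n). φR_n = 0.75 × 400 × 1140 = 342.0 kN.
Tension yield (gross): A_g = 143×12 = 1716 mm². φR_n = 0.90 × 250 × 1716 = 386.1 kN.
Governing: min(1326.1, 803.5, 527.8, 342.0, 386.1) = 342.0 kN → net-section rupture.

342.0 kN (net-section rupture governs)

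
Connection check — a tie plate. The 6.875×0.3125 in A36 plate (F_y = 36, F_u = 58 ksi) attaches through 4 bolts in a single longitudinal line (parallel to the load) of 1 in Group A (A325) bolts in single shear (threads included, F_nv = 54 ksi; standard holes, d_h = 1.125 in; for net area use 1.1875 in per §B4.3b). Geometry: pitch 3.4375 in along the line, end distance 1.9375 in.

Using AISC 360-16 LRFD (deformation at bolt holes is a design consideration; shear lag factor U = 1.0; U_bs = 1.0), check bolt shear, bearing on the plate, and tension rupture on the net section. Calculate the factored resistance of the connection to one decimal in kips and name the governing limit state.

Bolt shear: A_b = π(1)²/4 = 0.7854 in². φR_n = 0.75 × 54 × 0.7854 × 4 × 1 = 127.2 kips.
Bearing (0.3125 in plate, F_u = 58 ksi): end bolts L_c = 1.9375 − 1.125/2 = 1.375, R_n = min(1.2×1.375×0.3125×58, 2.4×1×0.3125×58) = 29.906 kips/bolt; interior L_c = 3.4375 − 1.125 = 2.3125, R_n = 43.5 kips/bolt. φR_n = 0.75 × (1×29.906 + 3×43.5) = 120.3 kips.
Tension rupture (net): A_n = (6.875 − 1×1.1875)×0.3125 = 1.7773 in² (U = 1.0, A_e = A_n). φR_n = 0.75 × 58 × 1.7773 = 77.3 kips.
Governing: min(127.2, 120.3, 77.3) = 77.3 kips → net-section rupture.

77.3 kips (net-section rupture governs)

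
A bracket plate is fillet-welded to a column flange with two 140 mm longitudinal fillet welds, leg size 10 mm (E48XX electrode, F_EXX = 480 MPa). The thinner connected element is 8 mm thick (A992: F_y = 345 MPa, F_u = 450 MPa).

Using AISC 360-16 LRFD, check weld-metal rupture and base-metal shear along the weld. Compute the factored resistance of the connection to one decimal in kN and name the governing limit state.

427.6 kN (weld metal governs)

Weld metal: throat = 0.707×10 = 7.07 mm, L = 2×140 = 280 mm. φR_n = 0.75 × 0.6 × 480 × 7.07 × 280 = 427.6 kN.
Base metal shear (8 mm plate): yield φR_n = 1.0×0.6×345×8×280 = 463.7 kN; rupture φR_n = 0.75×0.6×450×8×280 = 453.6 kN; take 453.6 kN (rupture).
Governing: min(427.6, 453.6) = 427.6 kN → weld metal.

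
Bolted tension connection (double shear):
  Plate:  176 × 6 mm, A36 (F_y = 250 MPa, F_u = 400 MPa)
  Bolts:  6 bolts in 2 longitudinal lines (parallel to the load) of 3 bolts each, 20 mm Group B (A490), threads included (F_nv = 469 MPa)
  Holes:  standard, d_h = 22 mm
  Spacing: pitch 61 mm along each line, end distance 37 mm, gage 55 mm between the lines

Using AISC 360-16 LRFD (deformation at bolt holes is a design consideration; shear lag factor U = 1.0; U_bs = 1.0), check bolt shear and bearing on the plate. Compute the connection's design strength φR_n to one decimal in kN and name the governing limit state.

449.3 kN (bearing governs)

Bolt shear: A_b = π(20)²/4 = 314.16 mm². φR_n = 0.75 × 469 × 314.16 × 6 × 2 = 1326.1 kN.
Bearing (6 mm plate, F_u = 400 MPa): end bolts L_c = 37 − 22/2 = 26, R_n = min(1.2×26×6×400, 2.4×20×6×400) = 74.88 kN/bolt; interior L_c = 61 − 22 = 39, R_n = 112.32 kN/bolt. φR_n = 0.75 × (2×74.88 + 4×112.32) = 449.3 kN.
Governing: min(1326.1, 449.3) = 449.3 kN → bearing.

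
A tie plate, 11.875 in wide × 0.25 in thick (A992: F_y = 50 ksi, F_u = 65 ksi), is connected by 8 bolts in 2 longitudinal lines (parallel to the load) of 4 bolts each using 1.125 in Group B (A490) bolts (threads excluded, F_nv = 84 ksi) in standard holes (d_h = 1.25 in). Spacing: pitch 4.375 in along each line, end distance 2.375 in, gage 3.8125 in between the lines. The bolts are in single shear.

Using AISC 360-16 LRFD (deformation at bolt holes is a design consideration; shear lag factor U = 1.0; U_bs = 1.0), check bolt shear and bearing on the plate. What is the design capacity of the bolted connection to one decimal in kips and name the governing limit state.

248.6 kips (bearing governs)

Bolt shear: A_b = π(1.125)²/4 = 0.99402 in². φR_n = 0.75 × 84 × 0.99402 × 8 × 1 = 501.0 kips.
Bearing (0.25 in plate, F_u = 65 ksi): end bolts L_c = 2.375 − 1.25/2 = 1.75, R_n = min(1.2×1.75×0.25×65, 2.4×1.125×0.25×65) = 34.125 kips/bolt; interior L_c = 4.375 − 1.25 = 3.125, R_n = 43.875 kips/bolt. φR_n = 0.75 × (2×34.125 + 6×43.875) = 248.6 kips.
Governing: min(501.0, 248.6) = 248.6 kips → bearing.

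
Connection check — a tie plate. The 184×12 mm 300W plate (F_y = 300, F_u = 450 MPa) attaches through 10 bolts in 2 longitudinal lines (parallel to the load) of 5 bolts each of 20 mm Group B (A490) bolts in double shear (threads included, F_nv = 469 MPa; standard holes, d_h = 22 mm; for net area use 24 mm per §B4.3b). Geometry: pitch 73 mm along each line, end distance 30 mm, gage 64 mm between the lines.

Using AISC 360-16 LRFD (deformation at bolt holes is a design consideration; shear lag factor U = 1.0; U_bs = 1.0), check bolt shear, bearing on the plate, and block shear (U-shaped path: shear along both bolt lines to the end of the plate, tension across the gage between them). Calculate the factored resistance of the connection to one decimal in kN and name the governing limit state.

Bolt shear: A_b = π(20)²/4 = 314.16 mm². φR_n = 0.75 × 469 × 314.16 × 10 × 2 = 2210.1 kN.
Bearing (12 mm plate, F_u = 450 MPa): end bolts L_c = 30 − 22/2 = 19, R_n = min(1.2×19×12×450, 2.4×20×12×450) = 123.12 kN/bolt; interior L_c = 73 − 22 = 51, R_n = 259.2 kN/bolt. φR_n = 0.75 × (2×123.12 + 8×259.2) = 1739.9 kN.
Block shear: shear path 2×[30+4×73] = 2×322 mm, A_gv = 7728, A_nv = 2×(322 − 4.5×24)×12 = 5136 mm²; tension across gage: (64 − 1×24)×12 = 480 mm². R_n = min(0.6×450×5136, 0.6×300×7728) + 1.0×450×480 = min(1386.7, 1391) + 216 = 1602.7 kN. φR_n = 0.75 × 1602.7 = 1202.0 kN.
Governing: min(2210.1, 1739.9, 1202.0) = 1202.0 kN → block shear.

1202.0 kN (block shear governs)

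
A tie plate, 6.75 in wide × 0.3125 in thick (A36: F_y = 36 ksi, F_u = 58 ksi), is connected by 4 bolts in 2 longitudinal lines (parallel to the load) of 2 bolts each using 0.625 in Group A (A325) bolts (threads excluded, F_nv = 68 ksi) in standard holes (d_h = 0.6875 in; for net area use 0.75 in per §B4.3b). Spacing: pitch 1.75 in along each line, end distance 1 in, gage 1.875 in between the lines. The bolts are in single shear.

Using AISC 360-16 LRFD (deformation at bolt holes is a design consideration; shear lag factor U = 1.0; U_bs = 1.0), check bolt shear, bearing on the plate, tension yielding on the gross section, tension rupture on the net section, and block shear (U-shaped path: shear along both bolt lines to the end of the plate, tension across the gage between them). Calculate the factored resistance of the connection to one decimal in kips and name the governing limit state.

Bolt shear: A_b = π(0.625)²/4 = 0.3068 in². φR_n = 0.75 × 68 × 0.3068 × 4 × 1 = 62.6 kips.
Bearing (0.3125 in plate, F_u = 58 ksi): end bolts L_c = 1 − 0.6875/2 = 0.65625, R_n = min(1.2×0.65625×0.3125×58, 2.4×0.625×0.3125×58) = 14.273 kips/bolt; interior L_c = 1.75 − 0.6875 = 1.0625, R_n = 23.109 kips/bolt. φR_n = 0.75 × (2×14.273 + 2×23.109) = 56.1 kips.
Tension yield (gross): A_g = 6.75×0.3125 = 2.1094 in². φR_n = 0.90 × 36 × 2.1094 = 68.3 kips.
Tension rupture (net): A_n = (6.75 − 2×0.75)×0.3125 = 1.6406 in² (U = 1.0, A_e = A_n). φR_n = 0.75 × 58 × 1.6406 = 71.4 kips.
Block shear: shear path 2×[1+1×1.75] = 2×2.75 in, A_gv = 1.7188, A_nv = 2×(2.75 − 1.5×0.75)×0.3125 = 1.0156 in²; tension across gage: (1.875 − 1×0.75)×0.3125 = 0.35156 in². R_n = min(0.6×58×1.0156, 0.6×36×1.7188) + 1.0×58×0.35156 = min(35.343, 37.126) + 20.39 = 55.733 kips. φR_n = 0.75 × 55.733 = 41.8 kips.
Governing: min(62.6, 56.1, 68.3, 71.4, 41.8) = 41.8 kips → block shear.

41.8 kips (block shear governs)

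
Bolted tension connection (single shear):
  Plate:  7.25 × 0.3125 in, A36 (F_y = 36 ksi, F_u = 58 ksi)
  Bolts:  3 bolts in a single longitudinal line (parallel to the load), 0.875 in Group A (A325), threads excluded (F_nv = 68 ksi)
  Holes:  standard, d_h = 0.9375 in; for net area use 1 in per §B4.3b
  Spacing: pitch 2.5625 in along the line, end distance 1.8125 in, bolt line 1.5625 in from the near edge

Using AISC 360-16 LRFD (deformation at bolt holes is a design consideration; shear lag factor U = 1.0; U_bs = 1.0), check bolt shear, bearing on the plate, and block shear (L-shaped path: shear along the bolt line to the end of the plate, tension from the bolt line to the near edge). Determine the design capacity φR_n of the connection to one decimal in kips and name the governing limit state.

49.6 kips (block shear governs)

Bolt shear: A_b = π(0.875)²/4 = 0.60132 in². φR_n = 0.75 × 68 × 0.60132 × 3 × 1 = 92.0 kips.
Bearing (0.3125 in plate, F_u = 58 ksi): end bolts L_c = 1.8125 − 0.9375/2 = 1.34375, R_n = min(1.2×1.34375×0.3125×58, 2.4×0.875×0.3125×58) = 29.227 kips/bolt; interior L_c = 2.5625 − 0.9375 = 1.625, R_n = 35.344 kips/bolt. φR_n = 0.75 × (1×29.227 + 2×35.344) = 74.9 kips.
Block shear: shear path 1×[1.8125+2×2.5625] = 1×6.9375 in, A_gv = 2.168, A_nv = 1×(6.9375 − 2.5×1)×0.3125 = 1.3867 in²; tension to near edge: (1.5625 − 0.5×1)×0.3125 = 0.33203 in². R_n = min(0.6×58×1.3867, 0.6×36×2.168) + 1.0×58×0.33203 = min(48.257, 46.829) + 19.258 = 66.087 kips. φR_n = 0.75 × 66.087 = 49.6 kips.
Governing: min(92.0, 74.9, 49.6) = 49.6 kips → block shear.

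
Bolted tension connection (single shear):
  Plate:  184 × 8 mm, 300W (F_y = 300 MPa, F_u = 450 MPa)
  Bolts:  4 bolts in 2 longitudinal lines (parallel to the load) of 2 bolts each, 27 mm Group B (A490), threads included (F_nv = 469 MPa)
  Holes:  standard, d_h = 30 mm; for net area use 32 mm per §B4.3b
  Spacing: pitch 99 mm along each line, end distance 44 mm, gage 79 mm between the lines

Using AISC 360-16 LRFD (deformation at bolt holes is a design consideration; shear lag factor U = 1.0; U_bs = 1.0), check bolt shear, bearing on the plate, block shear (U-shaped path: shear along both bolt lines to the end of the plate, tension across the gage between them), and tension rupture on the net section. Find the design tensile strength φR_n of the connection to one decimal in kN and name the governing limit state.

324.0 kN (net-section rupture governs)

Bolt shear: A_b = π(27)²/4 = 572.56 mm². φR_n = 0.75 × 469 × 572.56 × 4 × 1 = 805.6 kN.
Bearing (8 mm plate, F_u = 450 MPa): end bolts L_c = 44 − 30/2 = 29, R_n = min(1.2×29×8×450, 2.4×27×8×450) = 125.28 kN/bolt; interior L_c = 99 − 30 = 69, R_n = 233.28 kN/bolt. φR_n = 0.75 × (2×125.28 + 2×233.28) = 537.8 kN.
Block shear: shear path 2×[44+1×99] = 2×143 mm, A_gv = 2288, A_nv = 2×(143 − 1.5×32)×8 = 1520 mm²; tension across gage: (79 − 1×32)×8 = 376 mm². R_n = min(0.6×450×1520, 0.6×300×2288) + 1.0×450×376 = min(410.4, 411.84) + 169.2 = 579.6 kN. φR_n = 0.75 × 579.6 = 434.7 kN.
Tension rupture (net): A_n = (184 − 2×32)×8 = 960 mm² (U = 1.0, A_e = A_n). φR_n = 0.75 × 450 × 960 = 324.0 kN.
Governing: min(805.6, 537.8, 434.7, 324.0) = 324.0 kN → net-section rupture.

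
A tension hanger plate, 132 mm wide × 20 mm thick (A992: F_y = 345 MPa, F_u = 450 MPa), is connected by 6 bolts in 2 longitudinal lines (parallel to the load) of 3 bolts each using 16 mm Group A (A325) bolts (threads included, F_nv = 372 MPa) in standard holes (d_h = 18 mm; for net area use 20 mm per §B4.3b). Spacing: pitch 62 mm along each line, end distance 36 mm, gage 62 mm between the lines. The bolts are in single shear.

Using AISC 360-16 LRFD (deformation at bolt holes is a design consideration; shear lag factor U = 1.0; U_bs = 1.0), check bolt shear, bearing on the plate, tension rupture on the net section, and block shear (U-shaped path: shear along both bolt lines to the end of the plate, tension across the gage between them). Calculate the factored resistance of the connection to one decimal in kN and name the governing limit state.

Bolt shear: A_b = π(16)²/4 = 201.06 mm². φR_n = 0.75 × 372 × 201.06 × 6 × 1 = 336.6 kN.
Bearing (20 mm plate, F_u = 450 MPa): end bolts L_c = 36 − 18/2 = 27, R_n = min(1.2×27×20×450, 2.4×16×20×450) = 291.6 kN/bolt; interior L_c = 62 − 18 = 44, R_n = 345.6 kN/bolt. φR_n = 0.75 × (2×291.6 + 4×345.6) = 1474.2 kN.
Tension rupture (net): A_n = (132 − 2×20)×20 = 1840 mm² (U = 1.0, A_e = A_n). φR_n = 0.75 × 450 × 1840 = 621.0 kN.
Block shear: shear path 2×[36+2×62] = 2×160 mm, A_gv = 6400, A_nv = 2×(160 − 2.5×20)×20 = 4400 mm²; tension across gage: (62 − 1×20)×20 = 840 mm². R_n = min(0.6×450×4400, 0.6×345×6400) + 1.0×450×840 = min(1188, 1324.8) + 378 = 1566 kN. φR_n = 0.75 × 1566 = 1174.5 kN.
Governing: min(336.6, 1474.2, 621.0, 1174.5) = 336.6 kN → bolt shear.

336.6 kN (bolt shear governs)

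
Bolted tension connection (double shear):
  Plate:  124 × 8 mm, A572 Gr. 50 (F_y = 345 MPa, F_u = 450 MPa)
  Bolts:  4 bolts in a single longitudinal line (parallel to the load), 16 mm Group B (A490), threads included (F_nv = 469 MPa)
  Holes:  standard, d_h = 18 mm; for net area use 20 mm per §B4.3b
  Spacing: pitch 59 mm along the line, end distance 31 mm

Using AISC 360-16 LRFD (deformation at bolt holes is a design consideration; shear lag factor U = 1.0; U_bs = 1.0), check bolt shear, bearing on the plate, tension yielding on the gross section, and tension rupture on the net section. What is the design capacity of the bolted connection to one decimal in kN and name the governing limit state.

Bolt shear: A_b = π(16)²/4 = 201.06 mm². φR_n = 0.75 × 469 × 201.06 × 4 × 2 = 565.8 kN.
Bearing (8 mm plate, F_u = 450 MPa): end bolts L_c = 31 − 18/2 = 22, R_n = min(1.2×22×8×450, 2.4×16×8×450) = 95.04 kN/bolt; interior L_c = 59 − 18 = 41, R_n = 138.24 kN/bolt. φR_n = 0.75 × (1×95.04 + 3×138.24) = 382.3 kN.
Tension yield (gross): A_g = 124×8 = 992 mm². φR_n = 0.90 × 345 × 992 = 308.0 kN.
Tension rupture (net): A_n = (124 − 1×20)×8 = 832 mm² (U = 1.0, A_e = A_n). φR_n = 0.75 × 450 × 832 = 280.8 kN.
Governing: min(565.8, 382.3, 308.0, 280.8) = 280.8 kN → net-section rupture.

280.8 kN (net-section rupture governs)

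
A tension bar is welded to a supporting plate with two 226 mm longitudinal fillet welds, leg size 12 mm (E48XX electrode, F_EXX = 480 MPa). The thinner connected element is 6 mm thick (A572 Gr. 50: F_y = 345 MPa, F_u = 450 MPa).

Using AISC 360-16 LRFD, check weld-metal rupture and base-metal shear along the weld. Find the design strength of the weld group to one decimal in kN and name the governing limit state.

Weld metal: throat = 0.707×12 = 8.484 mm, L = 2×226 = 452 mm. φR_n = 0.75 × 0.6 × 480 × 8.484 × 452 = 828.3 kN.
Base metal shear (6 mm plate): yield φR_n = 1.0×0.6×345×6×452 = 561.4 kN; rupture φR_n = 0.75×0.6×450×6×452 = 549.2 kN; take 549.2 kN (rupture).
Governing: min(828.3, 549.2) = 549.2 kN → base-metal shear.

549.2 kN (base-metal shear governs)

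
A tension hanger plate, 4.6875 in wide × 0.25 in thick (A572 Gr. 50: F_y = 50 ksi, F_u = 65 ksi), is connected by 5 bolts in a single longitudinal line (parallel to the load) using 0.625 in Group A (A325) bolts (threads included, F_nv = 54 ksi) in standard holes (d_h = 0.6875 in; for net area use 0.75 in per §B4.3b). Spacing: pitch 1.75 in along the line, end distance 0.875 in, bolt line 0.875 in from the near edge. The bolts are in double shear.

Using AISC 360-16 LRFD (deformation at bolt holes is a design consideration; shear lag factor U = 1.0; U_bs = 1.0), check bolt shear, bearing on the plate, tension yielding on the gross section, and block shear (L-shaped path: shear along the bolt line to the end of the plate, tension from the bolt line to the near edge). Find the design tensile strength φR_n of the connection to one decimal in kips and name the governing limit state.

39.0 kips (block shear governs)

Bolt shear: A_b = π(0.625)²/4 = 0.3068 in². φR_n = 0.75 × 54 × 0.3068 × 5 × 2 = 124.3 kips.
Bearing (0.25 in plate, F_u = 65 ksi): end bolts L_c = 0.875 − 0.6875/2 = 0.53125, R_n = min(1.2×0.53125×0.25×65, 2.4×0.625×0.25×65) = 10.359 kips/bolt; interior L_c = 1.75 − 0.6875 = 1.0625, R_n = 20.719 kips/bolt. φR_n = 0.75 × (1×10.359 + 4×20.719) = 69.9 kips.
Tension yield (gross): A_g = 4.6875×0.25 = 1.1719 in². φR_n = 0.90 × 50 × 1.1719 = 52.7 kips.
Block shear: shear path 1×[0.875+4×1.75] = 1×7.875 in, A_gv = 1.9688, A_nv = 1×(7.875 − 4.5×0.75)×0.25 = 1.125 in²; tension to near edge: (0.875 − 0.5×0.75)×0.25 = 0.125 in². R_n = min(0.6×65×1.125, 0.6×50×1.9688) + 1.0×65×0.125 = min(43.875, 59.064) + 8.125 = 52 kips. φR_n = 0.75 × 52 = 39.0 kips.
Governing: min(124.3, 69.9, 52.7, 39.0) = 39.0 kips → block shear.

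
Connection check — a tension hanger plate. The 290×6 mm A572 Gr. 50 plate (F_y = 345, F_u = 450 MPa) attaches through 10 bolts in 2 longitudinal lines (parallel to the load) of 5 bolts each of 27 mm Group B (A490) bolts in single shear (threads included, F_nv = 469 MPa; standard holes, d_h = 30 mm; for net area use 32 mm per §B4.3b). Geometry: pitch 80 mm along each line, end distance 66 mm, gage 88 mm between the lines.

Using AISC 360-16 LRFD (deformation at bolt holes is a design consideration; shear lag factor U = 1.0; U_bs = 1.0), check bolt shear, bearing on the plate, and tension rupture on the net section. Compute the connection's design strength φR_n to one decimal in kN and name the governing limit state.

Bolt shear: A_b = π(27)²/4 = 572.56 mm². φR_n = 0.75 × 469 × 572.56 × 10 × 1 = 2014.0 kN.
Bearing (6 mm plate, F_u = 450 MPa): end bolts L_c = 66 − 30/2 = 51, R_n = min(1.2×51×6×450, 2.4×27×6×450) = 165.24 kN/bolt; interior L_c = 80 − 30 = 50, R_n = 162 kN/bolt. φR_n = 0.75 × (2×165.24 + 8×162) = 1219.9 kN.
Tension rupture (net): A_n = (290 − 2×32)×6 = 1356 mm² (U = 1.0, A_e = A_n). φR_n = 0.75 × 450 × 1356 = 457.7 kN.
Governing: min(2014.0, 1219.9, 457.7) = 457.7 kN → net-section rupture.

457.7 kN (net-section rupture governs)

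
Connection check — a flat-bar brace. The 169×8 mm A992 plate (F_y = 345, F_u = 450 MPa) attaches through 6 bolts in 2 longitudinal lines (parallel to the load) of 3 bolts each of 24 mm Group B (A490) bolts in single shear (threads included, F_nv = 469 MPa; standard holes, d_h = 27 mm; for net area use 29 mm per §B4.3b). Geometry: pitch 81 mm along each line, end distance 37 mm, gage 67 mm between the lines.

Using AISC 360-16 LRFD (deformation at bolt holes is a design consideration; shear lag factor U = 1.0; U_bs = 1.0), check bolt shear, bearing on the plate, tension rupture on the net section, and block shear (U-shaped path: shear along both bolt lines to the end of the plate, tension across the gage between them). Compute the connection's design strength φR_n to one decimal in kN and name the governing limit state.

299.7 kN (net-section rupture governs)

Bolt shear: A_b = π(24)²/4 = 452.39 mm². φR_n = 0.75 × 469 × 452.39 × 6 × 1 = 954.8 kN.
Bearing (8 mm plate, F_u = 450 MPa): end bolts L_c = 37 − 27/2 = 23.5, R_n = min(1.2×23.5×8×450, 2.4×24×8×450) = 101.52 kN/bolt; interior L_c = 81 − 27 = 54, R_n = 207.36 kN/bolt. φR_n = 0.75 × (2×101.52 + 4×207.36) = 774.4 kN.
Tension rupture (net): A_n = (169 − 2×29)×8 = 888 mm² (U = 1.0, A_e = A_n). φR_n = 0.75 × 450 × 888 = 299.7 kN.
Block shear: shear path 2×[37+2×81] = 2×199 mm, A_gv = 3184, A_nv = 2×(199 − 2.5×29)×8 = 2024 mm²; tension across gage: (67 − 1×29)×8 = 304 mm². R_n = min(0.6×450×2024, 0.6×345×3184) + 1.0×450×304 = min(546.48, 659.09) + 136.8 = 683.28 kN. φR_n = 0.75 × 683.28 = 512.5 kN.
Governing: min(954.8, 774.4, 299.7, 512.5) = 299.7 kN → net-section rupture.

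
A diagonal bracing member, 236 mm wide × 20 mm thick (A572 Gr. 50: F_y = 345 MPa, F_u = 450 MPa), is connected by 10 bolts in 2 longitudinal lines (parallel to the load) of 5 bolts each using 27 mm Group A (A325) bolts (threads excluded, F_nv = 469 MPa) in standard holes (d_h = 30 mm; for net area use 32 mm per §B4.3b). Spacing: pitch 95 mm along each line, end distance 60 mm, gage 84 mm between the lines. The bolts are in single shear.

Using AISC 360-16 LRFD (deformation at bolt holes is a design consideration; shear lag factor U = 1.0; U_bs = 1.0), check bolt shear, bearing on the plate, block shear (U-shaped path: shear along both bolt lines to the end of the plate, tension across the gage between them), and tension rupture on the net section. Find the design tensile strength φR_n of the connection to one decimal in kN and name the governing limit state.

1161.0 kN (net-section rupture governs)

Bolt shear: A_b = π(27)²/4 = 572.56 mm². φR_n = 0.75 × 469 × 572.56 × 10 × 1 = 2014.0 kN.
Bearing (20 mm plate, F_u = 450 MPa): end bolts L_c = 60 − 30/2 = 45, R_n = min(1.2×45×20×450, 2.4×27×20×450) = 486 kN/bolt; interior L_c = 95 − 30 = 65, R_n = 583.2 kN/bolt. φR_n = 0.75 × (2×486 + 8×583.2) = 4228.2 kN.
Block shear: shear path 2×[60+4×95] = 2×440 mm, A_gv = 17600, A_nv = 2×(440 − 4.5×32)×20 = 11840 mm²; tension across gage: (84 − 1×32)×20 = 1040 mm². R_n = min(0.6×450×11840, 0.6×345×17600) + 1.0×450×1040 = min(3196.8, 3643.2) + 468 = 3664.8 kN. φR_n = 0.75 × 3664.8 = 2748.6 kN.
Tension rupture (net): A_n = (236 − 2×32)×20 = 3440 mm² (U = 1.0, A_e = A_n). φR_n = 0.75 × 450 × 3440 = 1161.0 kN.
Governing: min(2014.0, 4228.2, 2748.6, 1161.0) = 1161.0 kN → net-section rupture.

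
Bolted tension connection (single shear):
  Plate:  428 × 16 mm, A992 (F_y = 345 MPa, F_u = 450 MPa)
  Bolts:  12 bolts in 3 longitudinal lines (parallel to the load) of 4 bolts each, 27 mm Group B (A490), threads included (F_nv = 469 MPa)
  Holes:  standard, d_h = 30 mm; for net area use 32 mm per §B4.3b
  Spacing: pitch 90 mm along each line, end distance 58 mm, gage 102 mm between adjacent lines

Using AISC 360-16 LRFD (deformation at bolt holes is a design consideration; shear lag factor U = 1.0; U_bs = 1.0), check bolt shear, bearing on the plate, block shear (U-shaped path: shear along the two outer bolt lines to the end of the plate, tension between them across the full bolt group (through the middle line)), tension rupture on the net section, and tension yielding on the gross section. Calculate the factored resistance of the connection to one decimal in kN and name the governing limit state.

Bolt shear: A_b = π(27)²/4 = 572.56 mm². φR_n = 0.75 × 469 × 572.56 × 12 × 1 = 2416.8 kN.
Bearing (16 mm plate, F_u = 450 MPa): end bolts L_c = 58 − 30/2 = 43, R_n = min(1.2×43×16×450, 2.4×27×16×450) = 371.52 kN/bolt; interior L_c = 90 − 30 = 60, R_n = 466.56 kN/bolt. φR_n = 0.75 × (3×371.52 + 9×466.56) = 3985.2 kN.
Block shear: shear path 2×[58+3×90] = 2×328 mm, A_gv = 10496, A_nv = 2×(328 − 3.5×32)×16 = 6912 mm²; tension across gage: (204 − 2×32)×16 = 2240 mm². R_n = min(0.6×450×6912, 0.6×345×10496) + 1.0×450×2240 = min(1866.2, 2172.7) + 1008 = 2874.2 kN. φR_n = 0.75 × 2874.2 = 2155.7 kN.
Tension rupture (net): A_n = (428 − 3×32)×16 = 5312 mm² (U = 1.0, A_e = A_n). φR_n = 0.75 × 450 × 5312 = 1792.8 kN.
Tension yield (gross): A_g = 428×16 = 6848 mm². φR_n = 0.90 × 345 × 6848 = 2126.3 kN.
Governing: min(2416.8, 3985.2, 2155.7, 1792.8, 2126.3) = 1792.8 kN → net-section rupture.

1792.8 kN (net-section rupture governs)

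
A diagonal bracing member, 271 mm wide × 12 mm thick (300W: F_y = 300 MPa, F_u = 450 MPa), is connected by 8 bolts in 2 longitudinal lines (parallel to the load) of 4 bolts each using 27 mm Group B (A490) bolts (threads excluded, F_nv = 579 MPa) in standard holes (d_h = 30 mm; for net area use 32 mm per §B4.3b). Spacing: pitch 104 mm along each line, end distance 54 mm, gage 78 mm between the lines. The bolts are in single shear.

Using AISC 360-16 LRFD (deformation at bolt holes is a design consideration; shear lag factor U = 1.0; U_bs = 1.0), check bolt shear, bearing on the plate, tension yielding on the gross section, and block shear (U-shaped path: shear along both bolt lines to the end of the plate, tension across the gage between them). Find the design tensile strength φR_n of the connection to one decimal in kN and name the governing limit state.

878.0 kN (gross-section yield governs)

Bolt shear: A_b = π(27)²/4 = 572.56 mm². φR_n = 0.75 × 579 × 572.56 × 8 × 1 = 1989.1 kN.
Bearing (12 mm plate, F_u = 450 MPa): end bolts L_c = 54 − 30/2 = 39, R_n = min(1.2×39×12×450, 2.4×27×12×450) = 252.72 kN/bolt; interior L_c = 104 − 30 = 74, R_n = 349.92 kN/bolt. φR_n = 0.75 × (2×252.72 + 6×349.92) = 1953.7 kN.
Tension yield (gross): A_g = 271×12 = 3252 mm². φR_n = 0.90 × 300 × 3252 = 878.0 kN.
Block shear: shear path 2×[54+3×104] = 2×366 mm, A_gv = 8784, A_nv = 2×(366 − 3.5×32)×12 = 6096 mm²; tension across gage: (78 − 1×32)×12 = 552 mm². R_n = min(0.6×450×6096, 0.6×300×8784) + 1.0×450×552 = min(1645.9, 1581.1) + 248.4 = 1829.5 kN. φR_n = 0.75 × 1829.5 = 1372.1 kN.
Governing: min(1989.1, 1953.7, 878.0, 1372.1) = 878.0 kN → gross-section yield.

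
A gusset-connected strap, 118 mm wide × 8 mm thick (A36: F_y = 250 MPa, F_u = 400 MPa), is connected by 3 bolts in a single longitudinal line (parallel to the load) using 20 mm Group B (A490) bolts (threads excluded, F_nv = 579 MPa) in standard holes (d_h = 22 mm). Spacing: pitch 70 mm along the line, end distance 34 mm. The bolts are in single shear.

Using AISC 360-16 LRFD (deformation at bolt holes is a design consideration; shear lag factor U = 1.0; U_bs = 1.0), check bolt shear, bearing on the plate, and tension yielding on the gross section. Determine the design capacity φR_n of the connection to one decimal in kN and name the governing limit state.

212.4 kN (gross-section yield governs)

Bolt shear: A_b = π(20)²/4 = 314.16 mm². φR_n = 0.75 × 579 × 314.16 × 3 × 1 = 409.3 kN.
Bearing (8 mm plate, F_u = 400 MPa): end bolts L_c = 34 − 22/2 = 23, R_n = min(1.2×23×8×400, 2.4×20×8×400) = 88.32 kN/bolt; interior L_c = 70 − 22 = 48, R_n = 153.6 kN/bolt. φR_n = 0.75 × (1×88.32 + 2×153.6) = 296.6 kN.
Tension yield (gross): A_g = 118×8 = 944 mm². φR_n = 0.90 × 250 × 944 = 212.4 kN.
Governing: min(409.3, 296.6, 212.4) = 212.4 kN → gross-section yield.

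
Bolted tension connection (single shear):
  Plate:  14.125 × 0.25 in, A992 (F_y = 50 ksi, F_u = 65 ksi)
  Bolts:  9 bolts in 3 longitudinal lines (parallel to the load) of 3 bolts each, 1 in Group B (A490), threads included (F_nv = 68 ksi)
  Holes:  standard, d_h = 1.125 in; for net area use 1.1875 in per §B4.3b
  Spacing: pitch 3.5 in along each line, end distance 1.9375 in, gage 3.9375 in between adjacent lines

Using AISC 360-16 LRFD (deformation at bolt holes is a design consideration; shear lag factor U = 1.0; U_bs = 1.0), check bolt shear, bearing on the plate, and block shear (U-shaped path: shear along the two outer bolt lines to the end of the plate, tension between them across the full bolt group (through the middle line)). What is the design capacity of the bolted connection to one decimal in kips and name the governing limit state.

Bolt shear: A_b = π(1)²/4 = 0.7854 in². φR_n = 0.75 × 68 × 0.7854 × 9 × 1 = 360.5 kips.
Bearing (0.25 in plate, F_u = 65 ksi): end bolts L_c = 1.9375 − 1.125/2 = 1.375, R_n = min(1.2×1.375×0.25×65, 2.4×1×0.25×65) = 26.813 kips/bolt; interior L_c = 3.5 − 1.125 = 2.375, R_n = 39 kips/bolt. φR_n = 0.75 × (3×26.813 + 6×39) = 235.8 kips.
Block shear: shear path 2×[1.9375+2×3.5] = 2×8.9375 in, A_gv = 4.4688, A_nv = 2×(8.9375 − 2.5×1.1875)×0.25 = 2.9844 in²; tension across gage: (7.875 − 2×1.1875)×0.25 = 1.375 in². R_n = min(0.6×65×2.9844, 0.6×50×4.4688) + 1.0×65×1.375 = min(116.39, 134.06) + 89.375 = 205.77 kips. φR_n = 0.75 × 205.77 = 154.3 kips.
Governing: min(360.5, 235.8, 154.3) = 154.3 kips → block shear.

154.3 kips (block shear governs)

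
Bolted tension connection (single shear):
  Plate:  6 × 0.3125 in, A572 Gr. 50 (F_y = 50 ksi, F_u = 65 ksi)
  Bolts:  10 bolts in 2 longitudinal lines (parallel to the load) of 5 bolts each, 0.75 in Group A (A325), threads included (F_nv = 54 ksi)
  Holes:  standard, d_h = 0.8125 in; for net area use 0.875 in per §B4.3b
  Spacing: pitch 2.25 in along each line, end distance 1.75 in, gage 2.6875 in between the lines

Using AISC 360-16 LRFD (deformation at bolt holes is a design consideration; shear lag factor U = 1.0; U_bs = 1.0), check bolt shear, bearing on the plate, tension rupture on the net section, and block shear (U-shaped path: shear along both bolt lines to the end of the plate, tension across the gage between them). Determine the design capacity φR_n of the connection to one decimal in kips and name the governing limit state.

Bolt shear: A_b = π(0.75)²/4 = 0.44179 in². φR_n = 0.75 × 54 × 0.44179 × 10 × 1 = 178.9 kips.
Bearing (0.3125 in plate, F_u = 65 ksi): end bolts L_c = 1.75 − 0.8125/2 = 1.34375, R_n = min(1.2×1.34375×0.3125×65, 2.4×0.75×0.3125×65) = 32.754 kips/bolt; interior L_c = 2.25 − 0.8125 = 1.4375, R_n = 35.039 kips/bolt. φR_n = 0.75 × (2×32.754 + 8×35.039) = 259.4 kips.
Tension rupture (net): A_n = (6 − 2×0.875)×0.3125 = 1.3281 in² (U = 1.0, A_e = A_n). φR_n = 0.75 × 65 × 1.3281 = 64.7 kips.
Block shear: shear path 2×[1.75+4×2.25] = 2×10.75 in, A_gv = 6.7188, A_nv = 2×(10.75 − 4.5×0.875)×0.3125 = 4.2578 in²; tension across gage: (2.6875 − 1×0.875)×0.3125 = 0.56641 in². R_n = min(0.6×65×4.2578, 0.6×50×6.7188) + 1.0×65×0.56641 = min(166.05, 201.56) + 36.817 = 202.87 kips. φR_n = 0.75 × 202.87 = 152.2 kips.
Governing: min(178.9, 259.4, 64.7, 152.2) = 64.7 kips → net-section rupture.

64.7 kips (net-section rupture governs)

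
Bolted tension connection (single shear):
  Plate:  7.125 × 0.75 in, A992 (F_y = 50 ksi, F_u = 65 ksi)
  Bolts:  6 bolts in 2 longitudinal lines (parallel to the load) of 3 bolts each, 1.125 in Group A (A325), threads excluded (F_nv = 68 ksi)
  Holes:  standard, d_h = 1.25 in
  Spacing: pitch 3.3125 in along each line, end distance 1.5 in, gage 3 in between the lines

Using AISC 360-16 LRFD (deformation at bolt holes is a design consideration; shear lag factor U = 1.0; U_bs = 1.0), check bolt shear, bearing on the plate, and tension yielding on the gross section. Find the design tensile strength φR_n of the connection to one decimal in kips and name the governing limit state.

Bolt shear: A_b = π(1.125)²/4 = 0.99402 in². φR_n = 0.75 × 68 × 0.99402 × 6 × 1 = 304.2 kips.
Bearing (0.75 in plate, F_u = 65 ksi): end bolts L_c = 1.5 − 1.25/2 = 0.875, R_n = min(1.2×0.875×0.75×65, 2.4×1.125×0.75×65) = 51.188 kips/bolt; interior L_c = 3.3125 − 1.25 = 2.0625, R_n = 120.66 kips/bolt. φR_n = 0.75 × (2×51.188 + 4×120.66) = 438.8 kips.
Tension yield (gross): A_g = 7.125×0.75 = 5.3438 in². φR_n = 0.90 × 50 × 5.3438 = 240.5 kips.
Governing: min(304.2, 438.8, 240.5) = 240.5 kips → gross-section yield.

240.5 kips (gross-section yield governs)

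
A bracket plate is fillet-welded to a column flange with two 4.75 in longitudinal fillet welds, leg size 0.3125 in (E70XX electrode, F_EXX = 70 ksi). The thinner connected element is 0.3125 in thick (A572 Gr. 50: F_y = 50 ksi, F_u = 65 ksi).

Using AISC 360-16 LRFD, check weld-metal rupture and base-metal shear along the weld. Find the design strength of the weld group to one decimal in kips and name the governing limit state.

Weld metal: throat = 0.707×0.3125 = 0.22094 in, L = 2×4.75 = 9.5 in. φR_n = 0.75 × 0.6 × 70 × 0.22094 × 9.5 = 66.1 kips.
Base metal shear (0.3125 in plate): yield φR_n = 1.0×0.6×50×0.3125×9.5 = 89.1 kips; rupture φR_n = 0.75×0.6×65×0.3125×9.5 = 86.8 kips; take 86.8 kips (rupture).
Governing: min(66.1, 86.8) = 66.1 kips → weld metal.

66.1 kips (weld metal governs)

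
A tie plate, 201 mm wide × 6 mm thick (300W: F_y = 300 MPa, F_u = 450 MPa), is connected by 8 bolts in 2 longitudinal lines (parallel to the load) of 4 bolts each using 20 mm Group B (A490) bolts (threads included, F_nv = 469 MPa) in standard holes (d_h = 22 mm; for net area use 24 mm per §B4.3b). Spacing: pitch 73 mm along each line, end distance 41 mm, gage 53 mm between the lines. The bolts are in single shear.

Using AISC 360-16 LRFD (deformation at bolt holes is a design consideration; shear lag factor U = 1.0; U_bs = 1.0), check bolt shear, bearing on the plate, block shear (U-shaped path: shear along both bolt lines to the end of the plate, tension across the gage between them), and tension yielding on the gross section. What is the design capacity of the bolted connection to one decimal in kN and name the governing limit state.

325.6 kN (gross-section yield governs)

Bolt shear: A_b = π(20)²/4 = 314.16 mm². φR_n = 0.75 × 469 × 314.16 × 8 × 1 = 884.0 kN.
Bearing (6 mm plate, F_u = 450 MPa): end bolts L_c = 41 − 22/2 = 30, R_n = min(1.2×30×6×450, 2.4×20×6×450) = 97.2 kN/bolt; interior L_c = 73 − 22 = 51, R_n = 129.6 kN/bolt. φR_n = 0.75 × (2×97.2 + 6×129.6) = 729.0 kN.
Block shear: shear path 2×[41+3×73] = 2×260 mm, A_gv = 3120, A_nv = 2×(260 − 3.5×24)×6 = 2112 mm²; tension across gage: (53 − 1×24)×6 = 174 mm². R_n = min(0.6×450×2112, 0.6×300×3120) + 1.0×450×174 = min(570.24, 561.6) + 78.3 = 639.9 kN. φR_n = 0.75 × 639.9 = 479.9 kN.
Tension yield (gross): A_g = 201×6 = 1206 mm². φR_n = 0.90 × 300 × 1206 = 325.6 kN.
Governing: min(884.0, 729.0, 479.9, 325.6) = 325.6 kN → gross-section yield.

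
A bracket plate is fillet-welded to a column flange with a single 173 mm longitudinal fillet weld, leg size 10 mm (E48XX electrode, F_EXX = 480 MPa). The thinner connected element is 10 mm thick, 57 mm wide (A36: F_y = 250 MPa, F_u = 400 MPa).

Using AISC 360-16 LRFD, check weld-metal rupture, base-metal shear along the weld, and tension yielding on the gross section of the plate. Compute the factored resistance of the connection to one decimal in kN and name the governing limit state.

Weld metal: throat = 0.707×10 = 7.07 mm, L = 173 mm. φR_n = 0.75 × 0.6 × 480 × 7.07 × 173 = 264.2 kN.
Base metal shear (10 mm plate): yield φR_n = 1.0×0.6×250×10×173 = 259.5 kN; rupture φR_n = 0.75×0.6×400×10×173 = 311.4 kN; take 259.5 kN (yield).
Tension yield (gross): A_g = 57×10 = 570 mm². φR_n = 0.90 × 250 × 570 = 128.3 kN.
Governing: min(264.2, 259.5, 128.3) = 128.3 kN → gross-section yield.

128.3 kN (gross-section yield governs)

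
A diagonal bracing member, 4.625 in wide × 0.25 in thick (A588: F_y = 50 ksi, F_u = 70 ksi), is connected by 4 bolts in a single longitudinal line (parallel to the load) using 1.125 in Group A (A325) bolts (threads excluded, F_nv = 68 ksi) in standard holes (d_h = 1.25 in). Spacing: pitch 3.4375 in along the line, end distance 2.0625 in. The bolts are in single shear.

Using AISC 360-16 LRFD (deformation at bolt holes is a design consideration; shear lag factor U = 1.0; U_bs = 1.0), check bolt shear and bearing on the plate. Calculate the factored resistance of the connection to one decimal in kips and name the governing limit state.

Bolt shear: A_b = π(1.125)²/4 = 0.99402 in². φR_n = 0.75 × 68 × 0.99402 × 4 × 1 = 202.8 kips.
Bearing (0.25 in plate, F_u = 70 ksi): end bolts L_c = 2.0625 − 1.25/2 = 1.4375, R_n = min(1.2×1.4375×0.25×70, 2.4×1.125×0.25×70) = 30.188 kips/bolt; interior L_c = 3.4375 − 1.25 = 2.1875, R_n = 45.938 kips/bolt. φR_n = 0.75 × (1×30.188 + 3×45.938) = 126.0 kips.
Governing: min(202.8, 126.0) = 126.0 kips → bearing.

126.0 kips (bearing governs)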